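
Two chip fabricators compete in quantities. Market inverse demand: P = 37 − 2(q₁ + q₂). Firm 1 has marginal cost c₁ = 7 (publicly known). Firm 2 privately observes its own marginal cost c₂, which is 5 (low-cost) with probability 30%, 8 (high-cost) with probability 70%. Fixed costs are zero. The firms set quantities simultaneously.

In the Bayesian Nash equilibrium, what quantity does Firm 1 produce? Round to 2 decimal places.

5.02

Type-c best response for Firm 2: q₂(c) = (37 − c)/4 − q₁/2.
Firm 1 maximizes expected profit; its first-order condition is 37 − 4q₁ − 2E[q₂] − 7 = 0.
Substituting E[q₂] and solving: E[c₂] = 7.1, so q₁ = (37 − 2·7 + 7.1)/6 = 5.01667.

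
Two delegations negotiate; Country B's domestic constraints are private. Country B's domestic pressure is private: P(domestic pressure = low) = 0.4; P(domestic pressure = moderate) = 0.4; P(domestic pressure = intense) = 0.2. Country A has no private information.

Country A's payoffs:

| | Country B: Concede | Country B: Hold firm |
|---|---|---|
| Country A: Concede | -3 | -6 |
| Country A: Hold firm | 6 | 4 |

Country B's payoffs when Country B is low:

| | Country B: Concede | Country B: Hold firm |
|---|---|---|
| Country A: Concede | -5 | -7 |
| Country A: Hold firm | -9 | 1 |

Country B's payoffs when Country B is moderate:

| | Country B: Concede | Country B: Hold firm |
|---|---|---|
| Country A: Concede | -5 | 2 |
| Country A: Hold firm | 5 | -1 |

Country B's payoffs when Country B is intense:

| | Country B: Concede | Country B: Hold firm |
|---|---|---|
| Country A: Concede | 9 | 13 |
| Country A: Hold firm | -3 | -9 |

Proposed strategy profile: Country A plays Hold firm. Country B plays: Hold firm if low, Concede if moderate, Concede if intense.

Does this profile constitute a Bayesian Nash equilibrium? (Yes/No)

Yes

Country A plays Hold firm: E[Hold firm] = 0.4·(4) + 0.4·(6) + 0.2·(6) = 5.2; E[Concede] = -4.2. Best-responding. ✓
Country B (domestic pressure low), facing Hold firm: Concede gives -9, Hold firm gives 1. Proposed Hold firm is best. ✓
Country B (domestic pressure moderate), facing Hold firm: Concede gives 5, Hold firm gives -1. Proposed Concede is best. ✓
Country B (domestic pressure intense), facing Hold firm: Concede gives -3, Hold firm gives -9. Proposed Concede is best. ✓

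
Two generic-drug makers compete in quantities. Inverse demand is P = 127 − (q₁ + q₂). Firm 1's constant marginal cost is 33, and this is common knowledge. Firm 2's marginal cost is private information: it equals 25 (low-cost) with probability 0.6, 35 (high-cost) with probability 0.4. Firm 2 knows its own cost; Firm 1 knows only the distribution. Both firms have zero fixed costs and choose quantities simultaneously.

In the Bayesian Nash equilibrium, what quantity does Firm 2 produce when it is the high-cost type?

Firm 2 with cost c maximizes (127 − (q₁+q₂) − c)·q₂, giving q₂(c) = (127 − c − q₁)/2.
E[c₂] = 0.6·25 + 0.4·35 = 29
Firm 1's FOC against E[q₂] yields q₁ = (127 − 2·33 + E[c₂])/3 = (127 − 66 + 29)/3 = 30.
q₂(high-cost) = (127 − 35 − 30)/2 = 31.

31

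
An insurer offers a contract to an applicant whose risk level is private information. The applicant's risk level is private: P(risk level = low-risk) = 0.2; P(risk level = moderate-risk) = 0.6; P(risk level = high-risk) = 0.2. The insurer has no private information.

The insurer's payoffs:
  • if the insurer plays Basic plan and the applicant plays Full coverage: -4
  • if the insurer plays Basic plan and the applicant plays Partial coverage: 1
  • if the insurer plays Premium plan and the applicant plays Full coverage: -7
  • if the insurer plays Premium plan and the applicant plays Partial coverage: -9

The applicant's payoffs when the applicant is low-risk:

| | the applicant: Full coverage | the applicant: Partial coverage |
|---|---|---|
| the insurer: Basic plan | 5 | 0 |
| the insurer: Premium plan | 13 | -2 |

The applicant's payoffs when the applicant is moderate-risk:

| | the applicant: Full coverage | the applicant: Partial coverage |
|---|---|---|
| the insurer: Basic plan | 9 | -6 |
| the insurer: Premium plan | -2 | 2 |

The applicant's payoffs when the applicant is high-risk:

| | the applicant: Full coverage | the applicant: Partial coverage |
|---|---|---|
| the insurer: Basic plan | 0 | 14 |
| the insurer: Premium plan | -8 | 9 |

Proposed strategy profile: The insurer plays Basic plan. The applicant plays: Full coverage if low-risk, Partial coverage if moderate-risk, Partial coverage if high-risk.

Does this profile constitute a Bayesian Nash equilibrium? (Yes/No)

A profile is a BNE iff every type of every player is best-responding given beliefs about the other side.
The insurer plays Basic plan: E[Basic plan] = 0.2·(-4) + 0.6·(1) + 0.2·(1) = 0; E[Premium plan] = -8.6. Best-responding. ✓
The applicant (risk level low-risk), facing Basic plan: Full coverage gives 5, Partial coverage gives 0. Proposed Full coverage is best. ✓
The applicant (risk level moderate-risk), facing Basic plan: Full coverage gives 9, Partial coverage gives -6. Proposed Partial coverage is not best — profitable deviation exists. ✗
The applicant (risk level high-risk), facing Basic plan: Full coverage gives 0, Partial coverage gives 14. Proposed Partial coverage is best. ✓

No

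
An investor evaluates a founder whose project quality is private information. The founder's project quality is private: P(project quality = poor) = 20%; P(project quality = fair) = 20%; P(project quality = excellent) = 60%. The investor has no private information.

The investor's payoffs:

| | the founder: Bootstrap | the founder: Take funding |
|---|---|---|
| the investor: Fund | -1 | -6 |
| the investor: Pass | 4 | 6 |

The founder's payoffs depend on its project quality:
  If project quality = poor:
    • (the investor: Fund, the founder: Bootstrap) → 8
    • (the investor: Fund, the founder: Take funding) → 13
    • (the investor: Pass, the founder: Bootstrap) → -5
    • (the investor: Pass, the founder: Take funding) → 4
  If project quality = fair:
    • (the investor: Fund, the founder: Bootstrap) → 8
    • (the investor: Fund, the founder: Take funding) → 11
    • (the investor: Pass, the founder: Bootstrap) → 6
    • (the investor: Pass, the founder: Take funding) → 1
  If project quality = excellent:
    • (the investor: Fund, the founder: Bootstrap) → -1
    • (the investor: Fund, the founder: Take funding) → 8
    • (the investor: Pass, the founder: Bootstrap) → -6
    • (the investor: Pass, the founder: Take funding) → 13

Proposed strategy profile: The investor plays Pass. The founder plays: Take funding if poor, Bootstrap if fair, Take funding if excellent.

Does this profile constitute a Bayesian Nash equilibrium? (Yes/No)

Yes

A profile is a BNE iff every type of every player is best-responding given beliefs about the other side.
The investor plays Pass: E[Pass] = 0.2·(6) + 0.2·(4) + 0.6·(6) = 5.6; E[Fund] = -5. Best-responding. ✓
The founder (project quality poor), facing Pass: Bootstrap gives -5, Take funding gives 4. Proposed Take funding is best. ✓
The founder (project quality fair), facing Pass: Bootstrap gives 6, Take funding gives 1. Proposed Bootstrap is best. ✓
The founder (project quality excellent), facing Pass: Bootstrap gives -6, Take funding gives 13. Proposed Take funding is best. ✓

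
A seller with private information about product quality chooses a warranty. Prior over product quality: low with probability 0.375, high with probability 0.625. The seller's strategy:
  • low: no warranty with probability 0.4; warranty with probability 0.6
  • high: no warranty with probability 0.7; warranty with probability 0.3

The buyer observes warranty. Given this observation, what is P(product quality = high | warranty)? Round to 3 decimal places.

0.455

P(warranty) = 0.375·0.6 + 0.625·0.3 = 0.4125
P(high | warranty) = (0.625·0.3) / 0.4125 = 0.1875 / 0.4125 = 0.454545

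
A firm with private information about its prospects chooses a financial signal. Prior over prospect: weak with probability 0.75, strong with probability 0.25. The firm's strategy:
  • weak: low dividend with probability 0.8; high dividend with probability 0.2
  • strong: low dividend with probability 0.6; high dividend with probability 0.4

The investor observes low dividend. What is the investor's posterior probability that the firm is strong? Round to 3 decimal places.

0.200

P(low dividend) = 0.75·0.8 + 0.25·0.6 = 0.75
P(strong | low dividend) = (0.25·0.6) / 0.75 = 0.15 / 0.75 = 0.2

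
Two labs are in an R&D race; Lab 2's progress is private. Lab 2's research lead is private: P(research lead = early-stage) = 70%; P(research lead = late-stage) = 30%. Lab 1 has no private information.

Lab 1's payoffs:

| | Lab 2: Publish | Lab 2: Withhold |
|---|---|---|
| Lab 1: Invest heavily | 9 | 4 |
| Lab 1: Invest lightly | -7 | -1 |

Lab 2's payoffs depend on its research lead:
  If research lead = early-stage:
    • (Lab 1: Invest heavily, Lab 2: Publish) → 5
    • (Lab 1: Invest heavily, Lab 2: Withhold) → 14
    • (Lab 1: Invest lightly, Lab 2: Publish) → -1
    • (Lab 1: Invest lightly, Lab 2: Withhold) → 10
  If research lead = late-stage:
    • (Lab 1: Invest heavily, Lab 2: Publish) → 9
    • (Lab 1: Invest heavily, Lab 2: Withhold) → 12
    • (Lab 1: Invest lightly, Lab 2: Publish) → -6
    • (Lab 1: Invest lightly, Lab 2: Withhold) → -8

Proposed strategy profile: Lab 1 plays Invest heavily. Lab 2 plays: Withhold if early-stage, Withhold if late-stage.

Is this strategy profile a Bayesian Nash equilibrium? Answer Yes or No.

Yes

Lab 1 plays Invest heavily: E[Invest heavily] = 0.7·(4) + 0.3·(4) = 4; E[Invest lightly] = -1. Best-responding. ✓
Lab 2 (research lead early-stage), facing Invest heavily: Publish gives 5, Withhold gives 14. Proposed Withhold is best. ✓
Lab 2 (research lead late-stage), facing Invest heavily: Publish gives 9, Withhold gives 12. Proposed Withhold is best. ✓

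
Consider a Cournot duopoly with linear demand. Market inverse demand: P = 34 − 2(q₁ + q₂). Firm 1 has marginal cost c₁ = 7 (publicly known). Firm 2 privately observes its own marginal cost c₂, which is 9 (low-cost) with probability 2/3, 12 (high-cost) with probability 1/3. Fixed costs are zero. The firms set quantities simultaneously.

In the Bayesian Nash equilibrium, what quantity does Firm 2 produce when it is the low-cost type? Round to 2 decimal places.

Type-c best response for Firm 2: q₂(c) = (34 − c)/4 − q₁/2.
Firm 1 maximizes expected profit; its first-order condition is 34 − 4q₁ − 2E[q₂] − 7 = 0.
Substituting E[q₂] and solving: E[c₂] = 10, so q₁ = (34 − 2·7 + 10)/6 = 5.
q₂(low-cost) = (34 − 9 − 2·5)/4 = 3.75.

3.75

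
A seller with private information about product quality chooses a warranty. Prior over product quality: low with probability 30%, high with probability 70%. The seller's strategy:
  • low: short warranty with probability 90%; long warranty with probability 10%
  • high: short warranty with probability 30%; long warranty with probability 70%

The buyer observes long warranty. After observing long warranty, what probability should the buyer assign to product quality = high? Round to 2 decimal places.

Apply Bayes' rule using the sender's strategy as the likelihood.
P(long warranty) = 0.3·0.1 + 0.7·0.7 = 0.52
P(high | long warranty) = (0.7·0.7) / 0.52 = 0.49 / 0.52 = 0.942308

0.94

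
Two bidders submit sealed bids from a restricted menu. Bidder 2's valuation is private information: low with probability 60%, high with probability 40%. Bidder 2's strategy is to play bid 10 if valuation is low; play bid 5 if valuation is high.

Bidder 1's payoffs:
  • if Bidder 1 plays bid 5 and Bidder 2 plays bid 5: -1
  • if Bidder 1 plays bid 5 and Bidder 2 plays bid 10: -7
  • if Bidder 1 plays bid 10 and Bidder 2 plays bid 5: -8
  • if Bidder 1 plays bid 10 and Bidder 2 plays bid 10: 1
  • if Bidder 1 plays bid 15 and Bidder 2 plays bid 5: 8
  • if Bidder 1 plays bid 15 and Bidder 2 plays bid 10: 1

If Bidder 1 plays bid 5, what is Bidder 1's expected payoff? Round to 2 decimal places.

-4.60

E[bid 5] = 0.6·(-7) + 0.4·(-1) = (-4.2) + (-0.4) = -4.6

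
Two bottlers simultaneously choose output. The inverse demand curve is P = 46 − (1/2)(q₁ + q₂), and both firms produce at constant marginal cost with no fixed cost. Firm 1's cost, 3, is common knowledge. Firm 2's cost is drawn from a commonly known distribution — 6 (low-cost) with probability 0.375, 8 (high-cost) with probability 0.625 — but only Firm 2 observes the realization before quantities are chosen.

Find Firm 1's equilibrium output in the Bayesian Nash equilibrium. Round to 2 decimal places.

Type-c best response for Firm 2: q₂(c) = (46 − c) − q₁/2.
Firm 1 maximizes expected profit; its first-order condition is 46 − q₁ − (1/2)E[q₂] − 3 = 0.
Substituting E[q₂] and solving: E[c₂] = 7.25, so q₁ = (46 − 2·3 + 7.25)/(3/2) = 31.5.

31.50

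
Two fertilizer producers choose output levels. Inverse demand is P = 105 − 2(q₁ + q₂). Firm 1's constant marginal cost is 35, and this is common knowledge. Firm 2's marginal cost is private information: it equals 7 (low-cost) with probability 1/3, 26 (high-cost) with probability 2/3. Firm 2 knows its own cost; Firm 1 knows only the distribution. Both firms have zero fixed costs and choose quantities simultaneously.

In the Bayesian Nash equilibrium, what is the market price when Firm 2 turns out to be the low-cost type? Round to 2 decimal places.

Each type of Firm 2 best-responds to q₁; Firm 1 best-responds to the expected q₂ over Firm 2's types.
Firm 2 with cost c maximizes (105 − 2(q₁+q₂) − c)·q₂, giving q₂(c) = (105 − c − 2q₁)/4.
E[c₂] = 1/3·7 + 2/3·26 = 19.6667
Firm 1's FOC against E[q₂] yields q₁ = (105 − 2·35 + E[c₂])/6 = (105 − 70 + 19.6667)/6 = 9.11111.
q₂(low-cost) = 19.9444, so P = 105 − 2·(9.11111 + 19.9444) = 46.8889.

46.89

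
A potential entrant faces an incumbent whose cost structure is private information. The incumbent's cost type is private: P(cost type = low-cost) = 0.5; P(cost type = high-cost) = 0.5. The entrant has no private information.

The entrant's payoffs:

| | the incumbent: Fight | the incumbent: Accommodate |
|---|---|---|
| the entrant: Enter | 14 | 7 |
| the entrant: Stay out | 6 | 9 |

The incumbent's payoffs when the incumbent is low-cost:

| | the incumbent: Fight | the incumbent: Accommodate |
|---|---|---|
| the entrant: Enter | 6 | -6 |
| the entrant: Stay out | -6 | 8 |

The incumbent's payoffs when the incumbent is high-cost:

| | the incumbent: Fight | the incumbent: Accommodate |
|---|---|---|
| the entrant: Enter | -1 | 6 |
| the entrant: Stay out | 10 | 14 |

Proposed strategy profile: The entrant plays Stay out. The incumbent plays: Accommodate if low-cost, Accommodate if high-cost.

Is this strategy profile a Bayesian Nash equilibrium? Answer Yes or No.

A profile is a BNE iff every type of every player is best-responding given beliefs about the other side.
The entrant plays Stay out: E[Stay out] = 0.5·(9) + 0.5·(9) = 9; E[Enter] = 7. Best-responding. ✓
The incumbent (cost type low-cost), facing Stay out: Fight gives -6, Accommodate gives 8. Proposed Accommodate is best. ✓
The incumbent (cost type high-cost), facing Stay out: Fight gives 10, Accommodate gives 14. Proposed Accommodate is best. ✓

Yes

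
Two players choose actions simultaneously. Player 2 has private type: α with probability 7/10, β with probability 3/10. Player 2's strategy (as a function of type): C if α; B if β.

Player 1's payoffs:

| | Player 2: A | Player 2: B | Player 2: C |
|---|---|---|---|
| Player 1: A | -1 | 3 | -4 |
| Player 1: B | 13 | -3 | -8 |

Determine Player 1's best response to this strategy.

A

E[A] = 7/10·(-4) + 3/10·(3) = -19/10
E[B] = 7/10·(-8) + 3/10·(-3) = -13/2
Best response: A (-19/10 is the largest).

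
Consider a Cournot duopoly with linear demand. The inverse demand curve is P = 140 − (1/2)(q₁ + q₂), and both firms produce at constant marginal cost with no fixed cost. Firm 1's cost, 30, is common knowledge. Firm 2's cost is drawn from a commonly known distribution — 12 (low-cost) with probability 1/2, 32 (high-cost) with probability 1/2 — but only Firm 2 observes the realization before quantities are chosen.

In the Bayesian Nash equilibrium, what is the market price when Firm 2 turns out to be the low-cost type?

Firm 2 with cost c maximizes (140 − (1/2)(q₁+q₂) − c)·q₂, giving q₂(c) = (140 − c − (1/2)q₁).
E[c₂] = 1/2·12 + 1/2·32 = 22
Firm 1's FOC against E[q₂] yields q₁ = (140 − 2·30 + E[c₂])/(3/2) = (140 − 60 + 22)/(3/2) = 68.
q₂(low-cost) = 94, so P = 140 − (1/2)·(68 + 94) = 59.

59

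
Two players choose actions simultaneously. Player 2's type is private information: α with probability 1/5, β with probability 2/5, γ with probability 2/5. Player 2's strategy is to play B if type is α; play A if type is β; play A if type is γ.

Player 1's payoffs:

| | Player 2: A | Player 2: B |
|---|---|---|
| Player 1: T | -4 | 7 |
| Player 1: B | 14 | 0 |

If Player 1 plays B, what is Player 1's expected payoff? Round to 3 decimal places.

E[B] = 1/5·0 + 2/5·14 + 2/5·14 = 0 + 28/5 + 28/5 = 56/5

11.200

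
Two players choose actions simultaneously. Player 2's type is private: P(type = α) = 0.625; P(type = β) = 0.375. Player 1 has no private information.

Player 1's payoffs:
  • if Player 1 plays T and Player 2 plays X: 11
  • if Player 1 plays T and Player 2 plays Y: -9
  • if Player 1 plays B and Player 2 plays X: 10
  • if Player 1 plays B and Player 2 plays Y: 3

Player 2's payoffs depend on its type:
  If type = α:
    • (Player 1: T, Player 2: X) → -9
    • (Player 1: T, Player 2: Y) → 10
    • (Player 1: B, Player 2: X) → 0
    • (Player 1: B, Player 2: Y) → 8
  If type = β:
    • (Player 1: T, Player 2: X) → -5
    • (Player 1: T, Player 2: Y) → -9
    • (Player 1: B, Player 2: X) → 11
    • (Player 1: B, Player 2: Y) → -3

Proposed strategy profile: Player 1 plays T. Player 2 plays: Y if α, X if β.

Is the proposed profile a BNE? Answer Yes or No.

Player 1 plays T: E[T] = 0.625·(-9) + 0.375·(11) = -1.5; E[B] = 5.625. Not best-responding. ✗
Player 2 (type α), facing T: X gives -9, Y gives 10. Proposed Y is best. ✓
Player 2 (type β), facing T: X gives -5, Y gives -9. Proposed X is best. ✓

No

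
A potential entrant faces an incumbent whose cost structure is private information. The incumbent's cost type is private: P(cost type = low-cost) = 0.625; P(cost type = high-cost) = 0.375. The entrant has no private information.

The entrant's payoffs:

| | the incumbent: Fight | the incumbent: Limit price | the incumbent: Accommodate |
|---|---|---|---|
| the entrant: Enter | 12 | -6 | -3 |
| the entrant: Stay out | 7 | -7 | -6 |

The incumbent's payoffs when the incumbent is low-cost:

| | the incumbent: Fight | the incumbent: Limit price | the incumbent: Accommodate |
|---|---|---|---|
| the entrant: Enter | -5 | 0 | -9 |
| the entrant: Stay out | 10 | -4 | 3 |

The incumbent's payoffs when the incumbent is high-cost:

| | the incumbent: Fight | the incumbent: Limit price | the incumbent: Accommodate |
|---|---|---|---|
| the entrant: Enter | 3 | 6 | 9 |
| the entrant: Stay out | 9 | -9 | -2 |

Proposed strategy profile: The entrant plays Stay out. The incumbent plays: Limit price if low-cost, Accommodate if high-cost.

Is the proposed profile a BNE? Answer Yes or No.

The entrant plays Stay out: E[Stay out] = 0.625·(-7) + 0.375·(-6) = -6.625; E[Enter] = -4.875. Not best-responding. ✗
The incumbent (cost type low-cost), facing Stay out: Fight gives 10, Limit price gives -4, Accommodate gives 3. Proposed Limit price is not best — profitable deviation exists. ✗
The incumbent (cost type high-cost), facing Stay out: Fight gives 9, Limit price gives -9, Accommodate gives -2. Proposed Accommodate is not best — profitable deviation exists. ✗

No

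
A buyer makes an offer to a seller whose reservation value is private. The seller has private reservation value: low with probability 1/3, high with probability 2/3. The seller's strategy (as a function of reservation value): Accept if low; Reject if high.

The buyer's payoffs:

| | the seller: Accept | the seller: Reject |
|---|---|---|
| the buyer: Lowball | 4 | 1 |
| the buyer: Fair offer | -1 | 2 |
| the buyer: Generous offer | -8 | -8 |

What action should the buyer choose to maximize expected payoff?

Compute the buyer's expected payoff for each action, taking the expectation over the seller's type.
E[Lowball] = 1/3·(4) + 2/3·(1) = 2
E[Fair offer] = 1/3·(-1) + 2/3·(2) = 1
E[Generous offer] = 1/3·(-8) + 2/3·(-8) = -8
Best response: Lowball (2 is the largest).

Lowball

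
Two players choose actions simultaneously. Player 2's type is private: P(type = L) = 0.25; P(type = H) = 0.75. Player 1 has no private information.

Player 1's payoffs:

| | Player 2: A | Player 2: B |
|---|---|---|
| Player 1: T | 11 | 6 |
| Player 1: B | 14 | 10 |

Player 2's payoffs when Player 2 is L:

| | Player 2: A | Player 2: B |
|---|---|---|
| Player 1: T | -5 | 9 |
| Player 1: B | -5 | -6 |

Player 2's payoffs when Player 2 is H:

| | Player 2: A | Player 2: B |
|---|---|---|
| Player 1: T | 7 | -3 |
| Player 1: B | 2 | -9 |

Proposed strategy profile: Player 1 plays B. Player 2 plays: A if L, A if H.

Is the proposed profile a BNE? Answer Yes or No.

Yes

Player 1 plays B: E[B] = 0.25·(14) + 0.75·(14) = 14; E[T] = 11. Best-responding. ✓
Player 2 (type L), facing B: A gives -5, B gives -6. Proposed A is best. ✓
Player 2 (type H), facing B: A gives 2, B gives -9. Proposed A is best. ✓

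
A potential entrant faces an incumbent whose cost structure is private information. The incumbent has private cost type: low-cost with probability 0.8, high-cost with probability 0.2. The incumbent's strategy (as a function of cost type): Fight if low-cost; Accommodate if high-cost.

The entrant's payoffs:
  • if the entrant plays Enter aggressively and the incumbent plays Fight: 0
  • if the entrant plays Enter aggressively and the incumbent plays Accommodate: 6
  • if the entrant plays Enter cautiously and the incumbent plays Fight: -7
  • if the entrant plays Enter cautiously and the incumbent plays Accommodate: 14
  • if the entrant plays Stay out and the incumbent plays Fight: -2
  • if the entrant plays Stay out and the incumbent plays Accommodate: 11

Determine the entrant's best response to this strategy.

Compute the entrant's expected payoff for each action, taking the expectation over the incumbent's type.
E[Enter aggressively] = 0.8·(0) + 0.2·(6) = 1.2
E[Enter cautiously] = 0.8·(-7) + 0.2·(14) = -2.8
E[Stay out] = 0.8·(-2) + 0.2·(11) = 0.6
Best response: Enter aggressively (1.2 is the largest).

Enter aggressively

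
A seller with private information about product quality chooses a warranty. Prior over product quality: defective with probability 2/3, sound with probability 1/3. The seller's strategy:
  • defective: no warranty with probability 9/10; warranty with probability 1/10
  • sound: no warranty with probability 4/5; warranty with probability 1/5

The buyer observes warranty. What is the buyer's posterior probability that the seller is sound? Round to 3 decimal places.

0.500

Apply Bayes' rule using the sender's strategy as the likelihood.
P(warranty) = (2/3)·(1/10) + (1/3)·(1/5) = 2/15
P(sound | warranty) = ((1/3)·(1/5)) / (2/15) = (1/15) / (2/15) = 1/2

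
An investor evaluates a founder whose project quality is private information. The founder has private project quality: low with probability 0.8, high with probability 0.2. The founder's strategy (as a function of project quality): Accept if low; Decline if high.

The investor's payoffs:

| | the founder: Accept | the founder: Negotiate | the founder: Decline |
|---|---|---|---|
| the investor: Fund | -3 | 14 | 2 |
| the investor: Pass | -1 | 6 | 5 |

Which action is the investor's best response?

Compute the investor's expected payoff for each action, taking the expectation over the founder's type.
E[Fund] = 0.8·(-3) + 0.2·(2) = -2
E[Pass] = 0.8·(-1) + 0.2·(5) = 0.2
Best response: Pass (0.2 is the largest).

Pass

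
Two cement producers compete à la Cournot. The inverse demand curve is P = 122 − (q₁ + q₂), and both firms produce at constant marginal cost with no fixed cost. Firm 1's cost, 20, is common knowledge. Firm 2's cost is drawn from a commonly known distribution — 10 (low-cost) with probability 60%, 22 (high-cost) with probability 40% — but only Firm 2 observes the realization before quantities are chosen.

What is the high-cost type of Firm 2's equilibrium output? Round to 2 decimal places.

Firm 2 with cost c maximizes (122 − (q₁+q₂) − c)·q₂, giving q₂(c) = (122 − c − q₁)/2.
E[c₂] = 0.6·10 + 0.4·22 = 14.8
Firm 1's FOC against E[q₂] yields q₁ = (122 − 2·20 + E[c₂])/3 = (122 − 40 + 14.8)/3 = 32.2667.
q₂(high-cost) = (122 − 22 − 32.2667)/2 = 33.8667.

33.87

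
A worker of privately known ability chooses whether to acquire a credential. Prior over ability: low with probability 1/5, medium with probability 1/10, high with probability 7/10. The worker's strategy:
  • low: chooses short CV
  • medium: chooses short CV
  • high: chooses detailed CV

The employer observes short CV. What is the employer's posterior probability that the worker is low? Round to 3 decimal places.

P(short CV) = (1/5)·1 + (1/10)·1 + (7/10)·0 = 3/10
P(low | short CV) = ((1/5)·1) / (3/10) = (1/5) / (3/10) = 2/3

0.667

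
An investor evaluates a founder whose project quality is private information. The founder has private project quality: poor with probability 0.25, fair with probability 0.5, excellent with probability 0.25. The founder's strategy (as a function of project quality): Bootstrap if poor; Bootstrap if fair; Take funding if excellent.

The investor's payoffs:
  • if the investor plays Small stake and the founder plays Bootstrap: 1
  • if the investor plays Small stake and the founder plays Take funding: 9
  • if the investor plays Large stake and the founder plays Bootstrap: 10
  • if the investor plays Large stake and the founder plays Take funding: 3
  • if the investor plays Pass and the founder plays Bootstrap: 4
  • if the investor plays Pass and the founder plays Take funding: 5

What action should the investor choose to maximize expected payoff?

Compute the investor's expected payoff for each action, taking the expectation over the founder's type.
E[Small stake] = 0.25·(1) + 0.5·(1) + 0.25·(9) = 3
E[Large stake] = 0.25·(10) + 0.5·(10) + 0.25·(3) = 8.25
E[Pass] = 0.25·(4) + 0.5·(4) + 0.25·(5) = 4.25
Best response: Large stake (8.25 is the largest).

Large stake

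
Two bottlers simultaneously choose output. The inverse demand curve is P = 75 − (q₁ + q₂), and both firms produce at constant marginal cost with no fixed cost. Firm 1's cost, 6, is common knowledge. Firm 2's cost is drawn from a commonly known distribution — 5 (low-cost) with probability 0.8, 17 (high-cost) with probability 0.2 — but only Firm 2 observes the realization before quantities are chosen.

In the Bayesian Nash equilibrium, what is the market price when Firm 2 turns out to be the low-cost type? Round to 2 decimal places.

28.27

Each type of Firm 2 best-responds to q₁; Firm 1 best-responds to the expected q₂ over Firm 2's types.
Firm 2 with cost c maximizes (75 − (q₁+q₂) − c)·q₂, giving q₂(c) = (75 − c − q₁)/2.
E[c₂] = 0.8·5 + 0.2·17 = 7.4
Firm 1's FOC against E[q₂] yields q₁ = (75 − 2·6 + E[c₂])/3 = (75 − 12 + 7.4)/3 = 23.4667.
q₂(low-cost) = 23.2667, so P = 75 − (23.4667 + 23.2667) = 28.2667.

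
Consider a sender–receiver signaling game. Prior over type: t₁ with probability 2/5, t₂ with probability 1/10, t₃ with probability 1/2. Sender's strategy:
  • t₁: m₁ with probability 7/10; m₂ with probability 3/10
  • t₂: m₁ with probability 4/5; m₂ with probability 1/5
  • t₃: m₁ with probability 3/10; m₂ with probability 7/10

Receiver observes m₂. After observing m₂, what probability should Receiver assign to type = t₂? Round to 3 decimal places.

P(m₂) = (2/5)·(3/10) + (1/10)·(1/5) + (1/2)·(7/10) = 49/100
P(t₂ | m₂) = ((1/10)·(1/5)) / (49/100) = (1/50) / (49/100) = 2/49

0.041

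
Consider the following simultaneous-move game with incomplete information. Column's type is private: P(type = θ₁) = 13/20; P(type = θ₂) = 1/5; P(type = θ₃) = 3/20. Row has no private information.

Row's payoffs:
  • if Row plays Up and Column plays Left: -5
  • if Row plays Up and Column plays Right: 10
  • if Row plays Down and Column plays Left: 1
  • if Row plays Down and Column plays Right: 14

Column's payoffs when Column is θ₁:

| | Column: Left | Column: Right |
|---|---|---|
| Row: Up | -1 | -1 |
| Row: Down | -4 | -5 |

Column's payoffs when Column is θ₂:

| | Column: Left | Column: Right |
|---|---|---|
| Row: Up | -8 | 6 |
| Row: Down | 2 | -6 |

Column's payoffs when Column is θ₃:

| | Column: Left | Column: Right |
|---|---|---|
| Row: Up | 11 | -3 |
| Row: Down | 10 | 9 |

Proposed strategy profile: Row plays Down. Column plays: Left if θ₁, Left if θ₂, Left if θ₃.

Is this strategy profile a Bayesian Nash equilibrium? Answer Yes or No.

Yes

A profile is a BNE iff every type of every player is best-responding given beliefs about the other side.
Row plays Down: E[Down] = 13/20·(1) + 1/5·(1) + 3/20·(1) = 1; E[Up] = -5. Best-responding. ✓
Column (type θ₁), facing Down: Left gives -4, Right gives -5. Proposed Left is best. ✓
Column (type θ₂), facing Down: Left gives 2, Right gives -6. Proposed Left is best. ✓
Column (type θ₃), facing Down: Left gives 10, Right gives 9. Proposed Left is best. ✓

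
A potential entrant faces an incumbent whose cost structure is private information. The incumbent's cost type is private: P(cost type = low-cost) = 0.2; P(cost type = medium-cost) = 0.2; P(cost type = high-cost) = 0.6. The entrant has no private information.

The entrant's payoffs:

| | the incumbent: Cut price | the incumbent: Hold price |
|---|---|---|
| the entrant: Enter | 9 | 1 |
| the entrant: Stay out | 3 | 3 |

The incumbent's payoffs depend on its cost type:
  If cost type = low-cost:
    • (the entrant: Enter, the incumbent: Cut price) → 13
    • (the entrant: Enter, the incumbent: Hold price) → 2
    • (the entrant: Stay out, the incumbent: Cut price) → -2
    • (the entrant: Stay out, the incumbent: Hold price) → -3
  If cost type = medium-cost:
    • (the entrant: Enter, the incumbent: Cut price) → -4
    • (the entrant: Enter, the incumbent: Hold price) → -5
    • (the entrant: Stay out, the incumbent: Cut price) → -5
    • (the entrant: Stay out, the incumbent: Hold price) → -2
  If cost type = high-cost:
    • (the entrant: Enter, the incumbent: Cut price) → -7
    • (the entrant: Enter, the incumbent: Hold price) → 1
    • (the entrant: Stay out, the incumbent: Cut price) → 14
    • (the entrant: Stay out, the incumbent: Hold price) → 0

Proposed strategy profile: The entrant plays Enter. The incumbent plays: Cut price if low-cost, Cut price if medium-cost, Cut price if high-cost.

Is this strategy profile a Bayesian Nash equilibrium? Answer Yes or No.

A profile is a BNE iff every type of every player is best-responding given beliefs about the other side.
The entrant plays Enter: E[Enter] = 0.2·(9) + 0.2·(9) + 0.6·(9) = 9; E[Stay out] = 3. Best-responding. ✓
The incumbent (cost type low-cost), facing Enter: Cut price gives 13, Hold price gives 2. Proposed Cut price is best. ✓
The incumbent (cost type medium-cost), facing Enter: Cut price gives -4, Hold price gives -5. Proposed Cut price is best. ✓
The incumbent (cost type high-cost), facing Enter: Cut price gives -7, Hold price gives 1. Proposed Cut price is not best — profitable deviation exists. ✗

No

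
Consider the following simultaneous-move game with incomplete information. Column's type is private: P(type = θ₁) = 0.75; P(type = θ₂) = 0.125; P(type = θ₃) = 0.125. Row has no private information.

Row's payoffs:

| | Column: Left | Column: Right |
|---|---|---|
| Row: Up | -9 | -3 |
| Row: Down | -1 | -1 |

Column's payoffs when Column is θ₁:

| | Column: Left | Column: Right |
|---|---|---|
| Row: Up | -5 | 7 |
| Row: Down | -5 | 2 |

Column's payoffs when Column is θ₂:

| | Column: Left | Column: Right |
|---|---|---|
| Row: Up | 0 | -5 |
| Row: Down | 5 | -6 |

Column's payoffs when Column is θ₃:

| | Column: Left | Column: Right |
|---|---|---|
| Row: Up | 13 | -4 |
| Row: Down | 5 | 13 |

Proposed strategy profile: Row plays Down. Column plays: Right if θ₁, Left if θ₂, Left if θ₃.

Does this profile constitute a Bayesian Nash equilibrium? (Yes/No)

No

A profile is a BNE iff every type of every player is best-responding given beliefs about the other side.
Row plays Down: E[Down] = 0.75·(-1) + 0.125·(-1) + 0.125·(-1) = -1; E[Up] = -4.5. Best-responding. ✓
Column (type θ₁), facing Down: Left gives -5, Right gives 2. Proposed Right is best. ✓
Column (type θ₂), facing Down: Left gives 5, Right gives -6. Proposed Left is best. ✓
Column (type θ₃), facing Down: Left gives 5, Right gives 13. Proposed Left is not best — profitable deviation exists. ✗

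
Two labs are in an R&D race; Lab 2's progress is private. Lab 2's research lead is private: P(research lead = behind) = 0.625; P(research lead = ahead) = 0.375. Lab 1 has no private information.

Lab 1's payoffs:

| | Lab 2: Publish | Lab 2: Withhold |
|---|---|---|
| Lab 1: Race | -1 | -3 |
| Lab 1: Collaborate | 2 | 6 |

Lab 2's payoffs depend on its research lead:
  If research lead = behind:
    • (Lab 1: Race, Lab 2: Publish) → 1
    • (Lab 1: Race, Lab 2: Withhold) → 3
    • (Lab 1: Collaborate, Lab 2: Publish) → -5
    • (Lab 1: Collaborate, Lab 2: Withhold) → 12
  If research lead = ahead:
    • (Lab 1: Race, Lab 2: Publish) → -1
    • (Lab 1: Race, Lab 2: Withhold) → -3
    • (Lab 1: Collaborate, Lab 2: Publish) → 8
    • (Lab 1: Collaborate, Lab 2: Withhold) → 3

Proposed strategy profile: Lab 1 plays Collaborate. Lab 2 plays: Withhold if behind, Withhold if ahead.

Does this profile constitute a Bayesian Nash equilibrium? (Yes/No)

No

A profile is a BNE iff every type of every player is best-responding given beliefs about the other side.
Lab 1 plays Collaborate: E[Collaborate] = 0.625·(6) + 0.375·(6) = 6; E[Race] = -3. Best-responding. ✓
Lab 2 (research lead behind), facing Collaborate: Publish gives -5, Withhold gives 12. Proposed Withhold is best. ✓
Lab 2 (research lead ahead), facing Collaborate: Publish gives 8, Withhold gives 3. Proposed Withhold is not best — profitable deviation exists. ✗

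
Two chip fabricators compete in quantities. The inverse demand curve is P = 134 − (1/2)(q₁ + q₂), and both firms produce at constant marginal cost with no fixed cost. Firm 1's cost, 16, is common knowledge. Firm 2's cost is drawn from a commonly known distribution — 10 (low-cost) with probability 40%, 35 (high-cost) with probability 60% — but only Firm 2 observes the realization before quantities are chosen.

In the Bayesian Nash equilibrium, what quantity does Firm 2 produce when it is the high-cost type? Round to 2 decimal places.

Firm 2 with cost c maximizes (134 − (1/2)(q₁+q₂) − c)·q₂, giving q₂(c) = (134 − c − (1/2)q₁).
E[c₂] = 0.4·10 + 0.6·35 = 25
Firm 1's FOC against E[q₂] yields q₁ = (134 − 2·16 + E[c₂])/(3/2) = (134 − 32 + 25)/(3/2) = 84.6667.
q₂(high-cost) = (134 − 35 − (1/2)·84.6667) = 56.6667.

56.67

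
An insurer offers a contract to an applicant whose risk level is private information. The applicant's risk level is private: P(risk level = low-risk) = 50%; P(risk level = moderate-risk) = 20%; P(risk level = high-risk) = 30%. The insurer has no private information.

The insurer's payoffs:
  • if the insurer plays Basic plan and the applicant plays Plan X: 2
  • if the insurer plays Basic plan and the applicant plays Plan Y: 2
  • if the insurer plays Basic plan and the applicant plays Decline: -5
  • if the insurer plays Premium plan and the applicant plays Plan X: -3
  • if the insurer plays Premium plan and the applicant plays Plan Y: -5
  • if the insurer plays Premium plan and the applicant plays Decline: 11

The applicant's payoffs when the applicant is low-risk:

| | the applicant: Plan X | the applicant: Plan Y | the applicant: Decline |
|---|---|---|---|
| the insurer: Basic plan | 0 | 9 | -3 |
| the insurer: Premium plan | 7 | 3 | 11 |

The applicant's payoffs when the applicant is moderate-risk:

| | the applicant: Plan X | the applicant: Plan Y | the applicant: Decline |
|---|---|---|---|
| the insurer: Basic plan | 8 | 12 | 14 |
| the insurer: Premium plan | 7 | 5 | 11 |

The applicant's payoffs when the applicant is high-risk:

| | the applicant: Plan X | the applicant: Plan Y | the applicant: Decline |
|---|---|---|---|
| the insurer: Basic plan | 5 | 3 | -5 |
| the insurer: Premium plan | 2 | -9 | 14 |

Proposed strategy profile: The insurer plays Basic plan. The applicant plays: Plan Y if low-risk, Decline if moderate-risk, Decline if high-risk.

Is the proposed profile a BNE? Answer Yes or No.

No

The insurer plays Basic plan: E[Basic plan] = 0.5·(2) + 0.2·(-5) + 0.3·(-5) = -1.5; E[Premium plan] = 3. Not best-responding. ✗
The applicant (risk level low-risk), facing Basic plan: Plan X gives 0, Plan Y gives 9, Decline gives -3. Proposed Plan Y is best. ✓
The applicant (risk level moderate-risk), facing Basic plan: Plan X gives 8, Plan Y gives 12, Decline gives 14. Proposed Decline is best. ✓
The applicant (risk level high-risk), facing Basic plan: Plan X gives 5, Plan Y gives 3, Decline gives -5. Proposed Decline is not best — profitable deviation exists. ✗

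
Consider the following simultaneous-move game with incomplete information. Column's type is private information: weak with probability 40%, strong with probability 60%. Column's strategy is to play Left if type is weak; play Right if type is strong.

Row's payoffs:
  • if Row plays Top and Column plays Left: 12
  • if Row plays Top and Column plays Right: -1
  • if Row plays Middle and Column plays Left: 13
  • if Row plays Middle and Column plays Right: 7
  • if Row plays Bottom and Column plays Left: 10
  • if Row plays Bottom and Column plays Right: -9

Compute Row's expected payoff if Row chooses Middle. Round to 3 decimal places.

E[Middle] = 0.4·13 + 0.6·7 = 5.2 + 4.2 = 9.4

9.400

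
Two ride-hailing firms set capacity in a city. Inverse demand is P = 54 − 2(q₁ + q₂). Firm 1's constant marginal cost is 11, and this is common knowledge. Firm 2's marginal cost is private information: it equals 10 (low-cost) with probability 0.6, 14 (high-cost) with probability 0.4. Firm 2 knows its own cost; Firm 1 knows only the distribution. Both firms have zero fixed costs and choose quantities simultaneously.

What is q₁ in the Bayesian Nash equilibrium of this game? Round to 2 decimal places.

Each type of Firm 2 best-responds to q₁; Firm 1 best-responds to the expected q₂ over Firm 2's types.
Firm 2 with cost c maximizes (54 − 2(q₁+q₂) − c)·q₂, giving q₂(c) = (54 − c − 2q₁)/4.
E[c₂] = 0.6·10 + 0.4·14 = 11.6
Firm 1's FOC against E[q₂] yields q₁ = (54 − 2·11 + E[c₂])/6 = (54 − 22 + 11.6)/6 = 7.26667.

7.27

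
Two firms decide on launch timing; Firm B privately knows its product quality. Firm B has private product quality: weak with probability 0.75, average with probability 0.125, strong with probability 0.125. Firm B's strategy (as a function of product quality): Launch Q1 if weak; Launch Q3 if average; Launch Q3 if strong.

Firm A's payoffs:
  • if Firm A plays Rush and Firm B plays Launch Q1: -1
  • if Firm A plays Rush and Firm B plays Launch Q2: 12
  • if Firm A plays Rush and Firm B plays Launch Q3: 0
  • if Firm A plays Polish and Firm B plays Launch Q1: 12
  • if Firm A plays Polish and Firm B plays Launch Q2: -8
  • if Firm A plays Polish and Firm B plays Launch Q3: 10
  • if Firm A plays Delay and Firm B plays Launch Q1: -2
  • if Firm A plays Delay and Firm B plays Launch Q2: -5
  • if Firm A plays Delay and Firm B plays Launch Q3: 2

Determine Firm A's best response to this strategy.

Compute Firm A's expected payoff for each action, taking the expectation over Firm B's type.
E[Rush] = 0.75·(-1) + 0.125·(0) + 0.125·(0) = -0.75
E[Polish] = 0.75·(12) + 0.125·(10) + 0.125·(10) = 11.5
E[Delay] = 0.75·(-2) + 0.125·(2) + 0.125·(2) = -1
Best response: Polish (11.5 is the largest).

Polish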